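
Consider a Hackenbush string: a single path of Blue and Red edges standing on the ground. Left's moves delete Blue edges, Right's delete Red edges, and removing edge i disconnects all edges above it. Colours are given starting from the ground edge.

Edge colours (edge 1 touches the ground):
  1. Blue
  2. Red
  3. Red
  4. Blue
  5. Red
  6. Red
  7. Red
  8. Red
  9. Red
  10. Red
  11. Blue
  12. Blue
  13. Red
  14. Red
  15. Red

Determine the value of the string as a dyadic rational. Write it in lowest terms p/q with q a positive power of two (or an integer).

4145/16384

value_1 [B]  L=[0]  R=[none]  = 1
value_2 [BR]  L=[0]  R=[1]  = 1/2
value_3 [BRR]  L=[0]  R=[1/2,1]  = 1/4
value_4 [BRRB]  L=[0,1/4]  R=[1/2,1]  = 3/8
value_5 [BRRBR]  L=[0,1/4]  R=[3/8,1/2,1]  = 5/16
value_6 [BRRBRR]  L=[0,1/4]  R=[5/16,3/8,1/2,1]  = 9/32
value_7 [BRRBRRR]  L=[0,1/4]  R=[9/32,5/16,3/8,1/2,1]  = 17/64
value_8 [BRRBRRRR]  L=[0,1/4]  R=[17/64,9/32,5/16,3/8,1/2,1]  = 33/128
value_9 [BRRBRRRRR]  L=[0,1/4]  R=[33/128,17/64,9/32,5/16,3/8,1/2,1]  = 65/256
value_10 [BRRBRRRRRR]  L=[0,1/4]  R=[65/256,33/128,17/64,9/32,5/16,3/8,1/2,1]  = 129/512
value_11 [BRRBRRRRRRB]  L=[0,1/4,129/512]  R=[65/256,33/128,17/64,9/32,5/16,3/8,1/2,1]  = 259/1024
value_12 [BRRBRRRRRRBB]  L=[0,1/4,129/512,259/1024]  R=[65/256,33/128,17/64,9/32,5/16,3/8,1/2,1]  = 519/2048
value_13 [BRRBRRRRRRBBR]  L=[0,1/4,129/512,259/1024]  R=[519/2048,65/256,33/128,17/64,9/32,5/16,3/8,1/2,1]  = 1037/4096
value_14 [BRRBRRRRRRBBRR]  L=[0,1/4,129/512,259/1024]  R=[1037/4096,519/2048,65/256,33/128,17/64,9/32,5/16,3/8,1/2,1]  = 2073/8192
value_15 [BRRBRRRRRRBBRRR]  L=[0,1/4,129/512,259/1024]  R=[2073/8192,1037/4096,519/2048,65/256,33/128,17/64,9/32,5/16,3/8,1/2,1]  = 4145/16384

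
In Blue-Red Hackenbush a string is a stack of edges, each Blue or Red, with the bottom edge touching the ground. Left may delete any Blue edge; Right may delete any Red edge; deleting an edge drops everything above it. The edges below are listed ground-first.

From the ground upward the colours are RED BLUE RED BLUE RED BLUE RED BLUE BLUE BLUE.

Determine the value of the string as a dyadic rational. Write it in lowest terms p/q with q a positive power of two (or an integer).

Build val(s[:k]) for k = 1..10, string s = RED BLUE RED BLUE RED BLUE RED BLUE BLUE BLUE.
step 1: add RED to get R; options L={ · } R={ 0 } so -1
step 2: add BLUE to get RB; options L={ -1 } R={ 0 } so -1/2
step 3: add RED to get RBR; options L={ -1 } R={ -1/2, 0 } so -3/4
step 4: add BLUE to get RBRB; options L={ -1, -3/4 } R={ -1/2, 0 } so -5/8
step 5: add RED to get RBRBR; options L={ -1, -3/4 } R={ -5/8, -1/2, 0 } so -11/16
step 6: add BLUE to get RBRBRB; options L={ -1, -3/4, -11/16 } R={ -5/8, -1/2, 0 } so -21/32
step 7: add RED to get RBRBRBR; options L={ -1, -3/4, -11/16 } R={ -21/32, -5/8, -1/2, 0 } so -43/64
step 8: add BLUE to get RBRBRBRB; options L={ -1, -3/4, -11/16, -43/64 } R={ -21/32, -5/8, -1/2, 0 } so -85/128
step 9: add BLUE to get RBRBRBRBB; options L={ -1, -3/4, -11/16, -43/64, -85/128 } R={ -21/32, -5/8, -1/2, 0 } so -169/256
step 10: add BLUE to get RBRBRBRBBB; options L={ -1, -3/4, -11/16, -43/64, -85/128, -169/256 } R={ -21/32, -5/8, -1/2, 0 } so -337/512

-337/512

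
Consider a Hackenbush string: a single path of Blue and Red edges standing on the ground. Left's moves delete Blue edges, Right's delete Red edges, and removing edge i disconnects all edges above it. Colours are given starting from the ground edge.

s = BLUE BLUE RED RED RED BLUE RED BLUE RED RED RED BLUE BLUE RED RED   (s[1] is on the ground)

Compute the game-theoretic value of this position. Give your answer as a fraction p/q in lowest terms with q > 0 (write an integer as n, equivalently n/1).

9497/8192

edge 1 of 15 (BLUE): { 0 | — } gives 1
edge 2 of 15 (BLUE): { 0, 1 | — } gives 2
edge 3 of 15 (RED): { 0, 1 | 2 } gives 3/2
edge 4 of 15 (RED): { 0, 1 | 3/2, 2 } gives 5/4
edge 5 of 15 (RED): { 0, 1 | 5/4, 3/2, 2 } gives 9/8
edge 6 of 15 (BLUE): { 0, 1, 9/8 | 5/4, 3/2, 2 } gives 19/16
edge 7 of 15 (RED): { 0, 1, 9/8 | 19/16, 5/4, 3/2, 2 } gives 37/32
edge 8 of 15 (BLUE): { 0, 1, 9/8, 37/32 | 19/16, 5/4, 3/2, 2 } gives 75/64
edge 9 of 15 (RED): { 0, 1, 9/8, 37/32 | 75/64, 19/16, 5/4, 3/2, 2 } gives 149/128
edge 10 of 15 (RED): { 0, 1, 9/8, 37/32 | 149/128, 75/64, 19/16, 5/4, 3/2, 2 } gives 297/256
edge 11 of 15 (RED): { 0, 1, 9/8, 37/32 | 297/256, 149/128, 75/64, 19/16, 5/4, 3/2, 2 } gives 593/512
edge 12 of 15 (BLUE): { 0, 1, 9/8, 37/32, 593/512 | 297/256, 149/128, 75/64, 19/16, 5/4, 3/2, 2 } gives 1187/1024
edge 13 of 15 (BLUE): { 0, 1, 9/8, 37/32, 593/512, 1187/1024 | 297/256, 149/128, 75/64, 19/16, 5/4, 3/2, 2 } gives 2375/2048
edge 14 of 15 (RED): { 0, 1, 9/8, 37/32, 593/512, 1187/1024 | 2375/2048, 297/256, 149/128, 75/64, 19/16, 5/4, 3/2, 2 } gives 4749/4096
edge 15 of 15 (RED): { 0, 1, 9/8, 37/32, 593/512, 1187/1024 | 4749/4096, 2375/2048, 297/256, 149/128, 75/64, 19/16, 5/4, 3/2, 2 } gives 9497/8192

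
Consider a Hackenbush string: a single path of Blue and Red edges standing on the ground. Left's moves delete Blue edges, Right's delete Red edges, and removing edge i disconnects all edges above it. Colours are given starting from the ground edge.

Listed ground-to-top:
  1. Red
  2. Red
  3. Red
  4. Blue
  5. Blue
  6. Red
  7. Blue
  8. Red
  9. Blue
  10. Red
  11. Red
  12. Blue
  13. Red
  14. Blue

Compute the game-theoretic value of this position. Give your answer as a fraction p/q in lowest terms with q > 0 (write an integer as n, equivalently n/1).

-4789/2048

Recurse on prefixes of the 14-edge string Red Red Red Blue Blue Red Blue Red Blue Red Red Blue Red Blue:
val_1 [R]  L=[∅]  R=[0]  ⇒ -1
val_2 [RR]  L=[∅]  R=[-1,0]  ⇒ -2
val_3 [RRR]  L=[∅]  R=[-2,-1,0]  ⇒ -3
val_4 [RRRB]  L=[-3]  R=[-2,-1,0]  ⇒ -5/2
val_5 [RRRBB]  L=[-3,-5/2]  R=[-2,-1,0]  ⇒ -9/4
val_6 [RRRBBR]  L=[-3,-5/2]  R=[-9/4,-2,-1,0]  ⇒ -19/8
val_7 [RRRBBRB]  L=[-3,-5/2,-19/8]  R=[-9/4,-2,-1,0]  ⇒ -37/16
val_8 [RRRBBRBR]  L=[-3,-5/2,-19/8]  R=[-37/16,-9/4,-2,-1,0]  ⇒ -75/32
val_9 [RRRBBRBRB]  L=[-3,-5/2,-19/8,-75/32]  R=[-37/16,-9/4,-2,-1,0]  ⇒ -149/64
val_10 [RRRBBRBRBR]  L=[-3,-5/2,-19/8,-75/32]  R=[-149/64,-37/16,-9/4,-2,-1,0]  ⇒ -299/128
val_11 [RRRBBRBRBRR]  L=[-3,-5/2,-19/8,-75/32]  R=[-299/128,-149/64,-37/16,-9/4,-2,-1,0]  ⇒ -599/256
val_12 [RRRBBRBRBRRB]  L=[-3,-5/2,-19/8,-75/32,-599/256]  R=[-299/128,-149/64,-37/16,-9/4,-2,-1,0]  ⇒ -1197/512
val_13 [RRRBBRBRBRRBR]  L=[-3,-5/2,-19/8,-75/32,-599/256]  R=[-1197/512,-299/128,-149/64,-37/16,-9/4,-2,-1,0]  ⇒ -2395/1024
val_14 [RRRBBRBRBRRBRB]  L=[-3,-5/2,-19/8,-75/32,-599/256,-2395/1024]  R=[-1197/512,-299/128,-149/64,-37/16,-9/4,-2,-1,0]  ⇒ -4789/2048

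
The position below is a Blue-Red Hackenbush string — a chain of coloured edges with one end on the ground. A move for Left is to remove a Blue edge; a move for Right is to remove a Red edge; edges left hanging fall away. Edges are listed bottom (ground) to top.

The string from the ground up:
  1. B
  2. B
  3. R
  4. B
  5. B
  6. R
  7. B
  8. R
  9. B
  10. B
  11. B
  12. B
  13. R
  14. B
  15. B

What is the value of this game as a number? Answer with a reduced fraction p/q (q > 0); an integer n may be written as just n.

step 1: add B to get B; options L={ 0 } R={ — } -> 1
step 2: add B to get BB; options L={ 0,1 } R={ — } -> 2
step 3: add R to get BBR; options L={ 0,1 } R={ 2 } -> 3/2
step 4: add B to get BBRB; options L={ 0,1,3/2 } R={ 2 } -> 7/4
step 5: add B to get BBRBB; options L={ 0,1,3/2,7/4 } R={ 2 } -> 15/8
step 6: add R to get BBRBBR; options L={ 0,1,3/2,7/4 } R={ 15/8,2 } -> 29/16
step 7: add B to get BBRBBRB; options L={ 0,1,3/2,7/4,29/16 } R={ 15/8,2 } -> 59/32
step 8: add R to get BBRBBRBR; options L={ 0,1,3/2,7/4,29/16 } R={ 59/32,15/8,2 } -> 117/64
step 9: add B to get BBRBBRBRB; options L={ 0,1,3/2,7/4,29/16,117/64 } R={ 59/32,15/8,2 } -> 235/128
step 10: add B to get BBRBBRBRBB; options L={ 0,1,3/2,7/4,29/16,117/64,235/128 } R={ 59/32,15/8,2 } -> 471/256
step 11: add B to get BBRBBRBRBBB; options L={ 0,1,3/2,7/4,29/16,117/64,235/128,471/256 } R={ 59/32,15/8,2 } -> 943/512
step 12: add B to get BBRBBRBRBBBB; options L={ 0,1,3/2,7/4,29/16,117/64,235/128,471/256,943/512 } R={ 59/32,15/8,2 } -> 1887/1024
step 13: add R to get BBRBBRBRBBBBR; options L={ 0,1,3/2,7/4,29/16,117/64,235/128,471/256,943/512 } R={ 1887/1024,59/32,15/8,2 } -> 3773/2048
step 14: add B to get BBRBBRBRBBBBRB; options L={ 0,1,3/2,7/4,29/16,117/64,235/128,471/256,943/512,3773/2048 } R={ 1887/1024,59/32,15/8,2 } -> 7547/4096
step 15: add B to get BBRBBRBRBBBBRBB; options L={ 0,1,3/2,7/4,29/16,117/64,235/128,471/256,943/512,3773/2048,7547/4096 } R={ 1887/1024,59/32,15/8,2 } -> 15095/8192

15095/8192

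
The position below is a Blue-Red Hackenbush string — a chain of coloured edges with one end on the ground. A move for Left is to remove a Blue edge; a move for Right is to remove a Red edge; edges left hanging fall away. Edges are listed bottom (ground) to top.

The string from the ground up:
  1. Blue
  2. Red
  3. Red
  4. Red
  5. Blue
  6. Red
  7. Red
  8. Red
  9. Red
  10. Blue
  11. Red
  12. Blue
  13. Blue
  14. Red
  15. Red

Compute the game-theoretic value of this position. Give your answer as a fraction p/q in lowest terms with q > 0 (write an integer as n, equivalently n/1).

step 1: add Blue to get B; options L={ 0 } R={ — } => 1
step 2: add Red to get BR; options L={ 0 } R={ 1 } => 1/2
step 3: add Red to get BRR; options L={ 0 } R={ 1/2, 1 } => 1/4
step 4: add Red to get BRRR; options L={ 0 } R={ 1/4, 1/2, 1 } => 1/8
step 5: add Blue to get BRRRB; options L={ 0, 1/8 } R={ 1/4, 1/2, 1 } => 3/16
step 6: add Red to get BRRRBR; options L={ 0, 1/8 } R={ 3/16, 1/4, 1/2, 1 } => 5/32
step 7: add Red to get BRRRBRR; options L={ 0, 1/8 } R={ 5/32, 3/16, 1/4, 1/2, 1 } => 9/64
step 8: add Red to get BRRRBRRR; options L={ 0, 1/8 } R={ 9/64, 5/32, 3/16, 1/4, 1/2, 1 } => 17/128
step 9: add Red to get BRRRBRRRR; options L={ 0, 1/8 } R={ 17/128, 9/64, 5/32, 3/16, 1/4, 1/2, 1 } => 33/256
step 10: add Blue to get BRRRBRRRRB; options L={ 0, 1/8, 33/256 } R={ 17/128, 9/64, 5/32, 3/16, 1/4, 1/2, 1 } => 67/512
step 11: add Red to get BRRRBRRRRBR; options L={ 0, 1/8, 33/256 } R={ 67/512, 17/128, 9/64, 5/32, 3/16, 1/4, 1/2, 1 } => 133/1024
step 12: add Blue to get BRRRBRRRRBRB; options L={ 0, 1/8, 33/256, 133/1024 } R={ 67/512, 17/128, 9/64, 5/32, 3/16, 1/4, 1/2, 1 } => 267/2048
step 13: add Blue to get BRRRBRRRRBRBB; options L={ 0, 1/8, 33/256, 133/1024, 267/2048 } R={ 67/512, 17/128, 9/64, 5/32, 3/16, 1/4, 1/2, 1 } => 535/4096
step 14: add Red to get BRRRBRRRRBRBBR; options L={ 0, 1/8, 33/256, 133/1024, 267/2048 } R={ 535/4096, 67/512, 17/128, 9/64, 5/32, 3/16, 1/4, 1/2, 1 } => 1069/8192
step 15: add Red to get BRRRBRRRRBRBBRR; options L={ 0, 1/8, 33/256, 133/1024, 267/2048 } R={ 1069/8192, 535/4096, 67/512, 17/128, 9/64, 5/32, 3/16, 1/4, 1/2, 1 } => 2137/16384

2137/16384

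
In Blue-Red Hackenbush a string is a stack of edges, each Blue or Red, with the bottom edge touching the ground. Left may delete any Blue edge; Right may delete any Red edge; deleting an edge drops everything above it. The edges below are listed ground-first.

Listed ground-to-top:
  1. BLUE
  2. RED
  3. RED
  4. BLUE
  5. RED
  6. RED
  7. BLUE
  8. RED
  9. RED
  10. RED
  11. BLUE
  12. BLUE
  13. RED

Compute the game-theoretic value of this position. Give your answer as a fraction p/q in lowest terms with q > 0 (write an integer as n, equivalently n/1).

1165/4096

Build G(s[:k]) for k = 1..13, string s = BLUE RED RED BLUE RED RED BLUE RED RED RED BLUE BLUE RED.
step 1: add BLUE to get B; options L={ 0 } R={ · } so 1
step 2: add RED to get BR; options L={ 0 } R={ 1 } so 1/2
step 3: add RED to get BRR; options L={ 0 } R={ 1/2; 1 } so 1/4
step 4: add BLUE to get BRRB; options L={ 0; 1/4 } R={ 1/2; 1 } so 3/8
step 5: add RED to get BRRBR; options L={ 0; 1/4 } R={ 3/8; 1/2; 1 } so 5/16
step 6: add RED to get BRRBRR; options L={ 0; 1/4 } R={ 5/16; 3/8; 1/2; 1 } so 9/32
step 7: add BLUE to get BRRBRRB; options L={ 0; 1/4; 9/32 } R={ 5/16; 3/8; 1/2; 1 } so 19/64
step 8: add RED to get BRRBRRBR; options L={ 0; 1/4; 9/32 } R={ 19/64; 5/16; 3/8; 1/2; 1 } so 37/128
step 9: add RED to get BRRBRRBRR; options L={ 0; 1/4; 9/32 } R={ 37/128; 19/64; 5/16; 3/8; 1/2; 1 } so 73/256
step 10: add RED to get BRRBRRBRRR; options L={ 0; 1/4; 9/32 } R={ 73/256; 37/128; 19/64; 5/16; 3/8; 1/2; 1 } so 145/512
step 11: add BLUE to get BRRBRRBRRRB; options L={ 0; 1/4; 9/32; 145/512 } R={ 73/256; 37/128; 19/64; 5/16; 3/8; 1/2; 1 } so 291/1024
step 12: add BLUE to get BRRBRRBRRRBB; options L={ 0; 1/4; 9/32; 145/512; 291/1024 } R={ 73/256; 37/128; 19/64; 5/16; 3/8; 1/2; 1 } so 583/2048
step 13: add RED to get BRRBRRBRRRBBR; options L={ 0; 1/4; 9/32; 145/512; 291/1024 } R={ 583/2048; 73/256; 37/128; 19/64; 5/16; 3/8; 1/2; 1 } so 1165/4096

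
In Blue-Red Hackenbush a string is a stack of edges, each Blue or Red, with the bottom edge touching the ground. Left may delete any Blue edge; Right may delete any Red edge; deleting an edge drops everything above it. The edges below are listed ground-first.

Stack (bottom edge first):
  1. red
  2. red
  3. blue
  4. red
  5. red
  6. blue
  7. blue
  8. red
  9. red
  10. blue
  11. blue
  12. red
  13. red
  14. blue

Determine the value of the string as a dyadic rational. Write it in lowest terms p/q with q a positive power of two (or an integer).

edge 1 of 14 (red): {  | 0 } => -1
edge 2 of 14 (red): {  | -1; 0 } => -2
edge 3 of 14 (blue): { -2 | -1; 0 } => -3/2
edge 4 of 14 (red): { -2 | -3/2; -1; 0 } => -7/4
edge 5 of 14 (red): { -2 | -7/4; -3/2; -1; 0 } => -15/8
edge 6 of 14 (blue): { -2; -15/8 | -7/4; -3/2; -1; 0 } => -29/16
edge 7 of 14 (blue): { -2; -15/8; -29/16 | -7/4; -3/2; -1; 0 } => -57/32
edge 8 of 14 (red): { -2; -15/8; -29/16 | -57/32; -7/4; -3/2; -1; 0 } => -115/64
edge 9 of 14 (red): { -2; -15/8; -29/16 | -115/64; -57/32; -7/4; -3/2; -1; 0 } => -231/128
edge 10 of 14 (blue): { -2; -15/8; -29/16; -231/128 | -115/64; -57/32; -7/4; -3/2; -1; 0 } => -461/256
edge 11 of 14 (blue): { -2; -15/8; -29/16; -231/128; -461/256 | -115/64; -57/32; -7/4; -3/2; -1; 0 } => -921/512
edge 12 of 14 (red): { -2; -15/8; -29/16; -231/128; -461/256 | -921/512; -115/64; -57/32; -7/4; -3/2; -1; 0 } => -1843/1024
edge 13 of 14 (red): { -2; -15/8; -29/16; -231/128; -461/256 | -1843/1024; -921/512; -115/64; -57/32; -7/4; -3/2; -1; 0 } => -3687/2048
edge 14 of 14 (blue): { -2; -15/8; -29/16; -231/128; -461/256; -3687/2048 | -1843/1024; -921/512; -115/64; -57/32; -7/4; -3/2; -1; 0 } => -7373/4096

-7373/4096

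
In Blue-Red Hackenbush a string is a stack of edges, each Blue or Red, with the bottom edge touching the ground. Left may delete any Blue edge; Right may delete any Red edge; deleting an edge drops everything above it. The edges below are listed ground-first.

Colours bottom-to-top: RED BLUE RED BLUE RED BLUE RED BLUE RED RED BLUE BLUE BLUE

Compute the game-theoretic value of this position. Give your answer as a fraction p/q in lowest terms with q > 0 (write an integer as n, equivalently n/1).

-2737/4096

Prefix values for RED BLUE RED BLUE RED BLUE RED BLUE RED RED BLUE BLUE BLUE via {L|R} + simplicity:
1 of 13 · R · max L −∞ · min R 0 => -1
2 of 13 · RB · max L -1 · min R 0 => -1/2
3 of 13 · RBR · max L -1 · min R -1/2 => -3/4
4 of 13 · RBRB · max L -3/4 · min R -1/2 => -5/8
5 of 13 · RBRBR · max L -3/4 · min R -5/8 => -11/16
6 of 13 · RBRBRB · max L -11/16 · min R -5/8 => -21/32
7 of 13 · RBRBRBR · max L -11/16 · min R -21/32 => -43/64
8 of 13 · RBRBRBRB · max L -43/64 · min R -21/32 => -85/128
9 of 13 · RBRBRBRBR · max L -43/64 · min R -85/128 => -171/256
10 of 13 · RBRBRBRBRR · max L -43/64 · min R -171/256 => -343/512
11 of 13 · RBRBRBRBRRB · max L -343/512 · min R -171/256 => -685/1024
12 of 13 · RBRBRBRBRRBB · max L -685/1024 · min R -171/256 => -1369/2048
13 of 13 · RBRBRBRBRRBBB · max L -1369/2048 · min R -171/256 => -2737/4096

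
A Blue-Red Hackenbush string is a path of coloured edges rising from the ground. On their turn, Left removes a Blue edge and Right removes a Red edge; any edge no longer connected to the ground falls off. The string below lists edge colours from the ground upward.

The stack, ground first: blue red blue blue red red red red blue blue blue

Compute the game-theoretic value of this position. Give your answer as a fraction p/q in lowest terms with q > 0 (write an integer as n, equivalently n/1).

Prefix values for blue red blue blue red red red red blue blue blue via {L|R} + simplicity:
step 1: add blue to get b; options L={ 0 } R={ none } = 1
step 2: add red to get br; options L={ 0 } R={ 1 } = 1/2
step 3: add blue to get brb; options L={ 0, 1/2 } R={ 1 } = 3/4
step 4: add blue to get brbb; options L={ 0, 1/2, 3/4 } R={ 1 } = 7/8
step 5: add red to get brbbr; options L={ 0, 1/2, 3/4 } R={ 7/8, 1 } = 13/16
step 6: add red to get brbbrr; options L={ 0, 1/2, 3/4 } R={ 13/16, 7/8, 1 } = 25/32
step 7: add red to get brbbrrr; options L={ 0, 1/2, 3/4 } R={ 25/32, 13/16, 7/8, 1 } = 49/64
step 8: add red to get brbbrrrr; options L={ 0, 1/2, 3/4 } R={ 49/64, 25/32, 13/16, 7/8, 1 } = 97/128
step 9: add blue to get brbbrrrrb; options L={ 0, 1/2, 3/4, 97/128 } R={ 49/64, 25/32, 13/16, 7/8, 1 } = 195/256
step 10: add blue to get brbbrrrrbb; options L={ 0, 1/2, 3/4, 97/128, 195/256 } R={ 49/64, 25/32, 13/16, 7/8, 1 } = 391/512
step 11: add blue to get brbbrrrrbbb; options L={ 0, 1/2, 3/4, 97/128, 195/256, 391/512 } R={ 49/64, 25/32, 13/16, 7/8, 1 } = 783/1024

783/1024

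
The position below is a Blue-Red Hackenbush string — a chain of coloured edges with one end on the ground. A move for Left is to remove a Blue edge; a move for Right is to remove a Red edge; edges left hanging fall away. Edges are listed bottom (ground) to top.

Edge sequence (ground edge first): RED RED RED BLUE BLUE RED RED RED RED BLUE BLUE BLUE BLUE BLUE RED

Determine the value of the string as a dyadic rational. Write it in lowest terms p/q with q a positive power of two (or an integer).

-10115/4096

Recurse on prefixes of the 15-edge string RED RED RED BLUE BLUE RED RED RED RED BLUE BLUE BLUE BLUE BLUE RED:
R: Left { (no moves) }, Right { 0 } ⇒ simplest -1
RR: Left { (no moves) }, Right { -1; 0 } ⇒ simplest -2
RRR: Left { (no moves) }, Right { -2; -1; 0 } ⇒ simplest -3
RRRB: Left { -3 }, Right { -2; -1; 0 } ⇒ simplest -5/2
RRRBB: Left { -3; -5/2 }, Right { -2; -1; 0 } ⇒ simplest -9/4
RRRBBR: Left { -3; -5/2 }, Right { -9/4; -2; -1; 0 } ⇒ simplest -19/8
RRRBBRR: Left { -3; -5/2 }, Right { -19/8; -9/4; -2; -1; 0 } ⇒ simplest -39/16
RRRBBRRR: Left { -3; -5/2 }, Right { -39/16; -19/8; -9/4; -2; -1; 0 } ⇒ simplest -79/32
RRRBBRRRR: Left { -3; -5/2 }, Right { -79/32; -39/16; -19/8; -9/4; -2; -1; 0 } ⇒ simplest -159/64
RRRBBRRRRB: Left { -3; -5/2; -159/64 }, Right { -79/32; -39/16; -19/8; -9/4; -2; -1; 0 } ⇒ simplest -317/128
RRRBBRRRRBB: Left { -3; -5/2; -159/64; -317/128 }, Right { -79/32; -39/16; -19/8; -9/4; -2; -1; 0 } ⇒ simplest -633/256
RRRBBRRRRBBB: Left { -3; -5/2; -159/64; -317/128; -633/256 }, Right { -79/32; -39/16; -19/8; -9/4; -2; -1; 0 } ⇒ simplest -1265/512
RRRBBRRRRBBBB: Left { -3; -5/2; -159/64; -317/128; -633/256; -1265/512 }, Right { -79/32; -39/16; -19/8; -9/4; -2; -1; 0 } ⇒ simplest -2529/1024
RRRBBRRRRBBBBB: Left { -3; -5/2; -159/64; -317/128; -633/256; -1265/512; -2529/1024 }, Right { -79/32; -39/16; -19/8; -9/4; -2; -1; 0 } ⇒ simplest -5057/2048
RRRBBRRRRBBBBBR: Left { -3; -5/2; -159/64; -317/128; -633/256; -1265/512; -2529/1024 }, Right { -5057/2048; -79/32; -39/16; -19/8; -9/4; -2; -1; 0 } ⇒ simplest -10115/4096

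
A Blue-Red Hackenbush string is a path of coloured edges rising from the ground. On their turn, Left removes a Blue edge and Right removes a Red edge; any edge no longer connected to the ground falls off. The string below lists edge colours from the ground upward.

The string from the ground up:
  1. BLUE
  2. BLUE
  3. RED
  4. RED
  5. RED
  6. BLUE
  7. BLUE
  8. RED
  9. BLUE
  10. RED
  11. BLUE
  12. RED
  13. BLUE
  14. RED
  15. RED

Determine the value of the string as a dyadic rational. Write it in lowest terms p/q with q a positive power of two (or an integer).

Recurse on prefixes of the 15-edge string BLUE BLUE RED RED RED BLUE BLUE RED BLUE RED BLUE RED BLUE RED RED:
g_1 [B]  L=[0]  R=[—]  ⇒ 1
g_2 [BB]  L=[0, 1]  R=[—]  ⇒ 2
g_3 [BBR]  L=[0, 1]  R=[2]  ⇒ 3/2
g_4 [BBRR]  L=[0, 1]  R=[3/2, 2]  ⇒ 5/4
g_5 [BBRRR]  L=[0, 1]  R=[5/4, 3/2, 2]  ⇒ 9/8
g_6 [BBRRRB]  L=[0, 1, 9/8]  R=[5/4, 3/2, 2]  ⇒ 19/16
g_7 [BBRRRBB]  L=[0, 1, 9/8, 19/16]  R=[5/4, 3/2, 2]  ⇒ 39/32
g_8 [BBRRRBBR]  L=[0, 1, 9/8, 19/16]  R=[39/32, 5/4, 3/2, 2]  ⇒ 77/64
g_9 [BBRRRBBRB]  L=[0, 1, 9/8, 19/16, 77/64]  R=[39/32, 5/4, 3/2, 2]  ⇒ 155/128
g_10 [BBRRRBBRBR]  L=[0, 1, 9/8, 19/16, 77/64]  R=[155/128, 39/32, 5/4, 3/2, 2]  ⇒ 309/256
g_11 [BBRRRBBRBRB]  L=[0, 1, 9/8, 19/16, 77/64, 309/256]  R=[155/128, 39/32, 5/4, 3/2, 2]  ⇒ 619/512
g_12 [BBRRRBBRBRBR]  L=[0, 1, 9/8, 19/16, 77/64, 309/256]  R=[619/512, 155/128, 39/32, 5/4, 3/2, 2]  ⇒ 1237/1024
g_13 [BBRRRBBRBRBRB]  L=[0, 1, 9/8, 19/16, 77/64, 309/256, 1237/1024]  R=[619/512, 155/128, 39/32, 5/4, 3/2, 2]  ⇒ 2475/2048
g_14 [BBRRRBBRBRBRBR]  L=[0, 1, 9/8, 19/16, 77/64, 309/256, 1237/1024]  R=[2475/2048, 619/512, 155/128, 39/32, 5/4, 3/2, 2]  ⇒ 4949/4096
g_15 [BBRRRBBRBRBRBRR]  L=[0, 1, 9/8, 19/16, 77/64, 309/256, 1237/1024]  R=[4949/4096, 2475/2048, 619/512, 155/128, 39/32, 5/4, 3/2, 2]  ⇒ 9897/8192

9897/8192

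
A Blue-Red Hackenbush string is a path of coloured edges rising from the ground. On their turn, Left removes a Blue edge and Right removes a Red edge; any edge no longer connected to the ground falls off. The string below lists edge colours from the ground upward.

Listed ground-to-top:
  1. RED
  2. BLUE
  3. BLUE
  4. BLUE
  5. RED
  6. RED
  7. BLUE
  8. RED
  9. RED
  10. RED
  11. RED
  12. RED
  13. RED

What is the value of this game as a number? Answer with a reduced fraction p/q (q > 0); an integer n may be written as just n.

Recurse on prefixes of the 13-edge string RED BLUE BLUE BLUE RED RED BLUE RED RED RED RED RED RED:
edge 1 of 13 (RED): { · | 0 } gives -1
edge 2 of 13 (BLUE): { -1 | 0 } gives -1/2
edge 3 of 13 (BLUE): { -1,-1/2 | 0 } gives -1/4
edge 4 of 13 (BLUE): { -1,-1/2,-1/4 | 0 } gives -1/8
edge 5 of 13 (RED): { -1,-1/2,-1/4 | -1/8,0 } gives -3/16
edge 6 of 13 (RED): { -1,-1/2,-1/4 | -3/16,-1/8,0 } gives -7/32
edge 7 of 13 (BLUE): { -1,-1/2,-1/4,-7/32 | -3/16,-1/8,0 } gives -13/64
edge 8 of 13 (RED): { -1,-1/2,-1/4,-7/32 | -13/64,-3/16,-1/8,0 } gives -27/128
edge 9 of 13 (RED): { -1,-1/2,-1/4,-7/32 | -27/128,-13/64,-3/16,-1/8,0 } gives -55/256
edge 10 of 13 (RED): { -1,-1/2,-1/4,-7/32 | -55/256,-27/128,-13/64,-3/16,-1/8,0 } gives -111/512
edge 11 of 13 (RED): { -1,-1/2,-1/4,-7/32 | -111/512,-55/256,-27/128,-13/64,-3/16,-1/8,0 } gives -223/1024
edge 12 of 13 (RED): { -1,-1/2,-1/4,-7/32 | -223/1024,-111/512,-55/256,-27/128,-13/64,-3/16,-1/8,0 } gives -447/2048
edge 13 of 13 (RED): { -1,-1/2,-1/4,-7/32 | -447/2048,-223/1024,-111/512,-55/256,-27/128,-13/64,-3/16,-1/8,0 } gives -895/4096

-895/4096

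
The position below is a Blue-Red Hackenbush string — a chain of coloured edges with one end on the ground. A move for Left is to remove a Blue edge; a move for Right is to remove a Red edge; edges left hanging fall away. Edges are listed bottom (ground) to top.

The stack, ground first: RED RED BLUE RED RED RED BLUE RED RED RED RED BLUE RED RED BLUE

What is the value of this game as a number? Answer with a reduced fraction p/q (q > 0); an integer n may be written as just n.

-15853/8192

Build value(s[:k]) for k = 1..15, string s = RED RED BLUE RED RED RED BLUE RED RED RED RED BLUE RED RED BLUE.
step 1: add RED to get R; options L={ · } R={ 0 } = -1
step 2: add RED to get RR; options L={ · } R={ -1 0 } = -2
step 3: add BLUE to get RRB; options L={ -2 } R={ -1 0 } = -3/2
step 4: add RED to get RRBR; options L={ -2 } R={ -3/2 -1 0 } = -7/4
step 5: add RED to get RRBRR; options L={ -2 } R={ -7/4 -3/2 -1 0 } = -15/8
step 6: add RED to get RRBRRR; options L={ -2 } R={ -15/8 -7/4 -3/2 -1 0 } = -31/16
step 7: add BLUE to get RRBRRRB; options L={ -2 -31/16 } R={ -15/8 -7/4 -3/2 -1 0 } = -61/32
step 8: add RED to get RRBRRRBR; options L={ -2 -31/16 } R={ -61/32 -15/8 -7/4 -3/2 -1 0 } = -123/64
step 9: add RED to get RRBRRRBRR; options L={ -2 -31/16 } R={ -123/64 -61/32 -15/8 -7/4 -3/2 -1 0 } = -247/128
step 10: add RED to get RRBRRRBRRR; options L={ -2 -31/16 } R={ -247/128 -123/64 -61/32 -15/8 -7/4 -3/2 -1 0 } = -495/256
step 11: add RED to get RRBRRRBRRRR; options L={ -2 -31/16 } R={ -495/256 -247/128 -123/64 -61/32 -15/8 -7/4 -3/2 -1 0 } = -991/512
step 12: add BLUE to get RRBRRRBRRRRB; options L={ -2 -31/16 -991/512 } R={ -495/256 -247/128 -123/64 -61/32 -15/8 -7/4 -3/2 -1 0 } = -1981/1024
step 13: add RED to get RRBRRRBRRRRBR; options L={ -2 -31/16 -991/512 } R={ -1981/1024 -495/256 -247/128 -123/64 -61/32 -15/8 -7/4 -3/2 -1 0 } = -3963/2048
step 14: add RED to get RRBRRRBRRRRBRR; options L={ -2 -31/16 -991/512 } R={ -3963/2048 -1981/1024 -495/256 -247/128 -123/64 -61/32 -15/8 -7/4 -3/2 -1 0 } = -7927/4096
step 15: add BLUE to get RRBRRRBRRRRBRRB; options L={ -2 -31/16 -991/512 -7927/4096 } R={ -3963/2048 -1981/1024 -495/256 -247/128 -123/64 -61/32 -15/8 -7/4 -3/2 -1 0 } = -15853/8192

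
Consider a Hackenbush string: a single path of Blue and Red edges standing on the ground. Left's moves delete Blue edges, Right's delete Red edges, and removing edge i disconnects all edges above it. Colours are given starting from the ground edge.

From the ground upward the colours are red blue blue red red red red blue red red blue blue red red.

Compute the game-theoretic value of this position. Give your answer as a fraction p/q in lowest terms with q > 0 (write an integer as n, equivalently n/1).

-3943/8192

val_1 [r]  L=[none]  R=[0]  gives -1
val_2 [rb]  L=[-1]  R=[0]  gives -1/2
val_3 [rbb]  L=[-1; -1/2]  R=[0]  gives -1/4
val_4 [rbbr]  L=[-1; -1/2]  R=[-1/4; 0]  gives -3/8
val_5 [rbbrr]  L=[-1; -1/2]  R=[-3/8; -1/4; 0]  gives -7/16
val_6 [rbbrrr]  L=[-1; -1/2]  R=[-7/16; -3/8; -1/4; 0]  gives -15/32
val_7 [rbbrrrr]  L=[-1; -1/2]  R=[-15/32; -7/16; -3/8; -1/4; 0]  gives -31/64
val_8 [rbbrrrrb]  L=[-1; -1/2; -31/64]  R=[-15/32; -7/16; -3/8; -1/4; 0]  gives -61/128
val_9 [rbbrrrrbr]  L=[-1; -1/2; -31/64]  R=[-61/128; -15/32; -7/16; -3/8; -1/4; 0]  gives -123/256
val_10 [rbbrrrrbrr]  L=[-1; -1/2; -31/64]  R=[-123/256; -61/128; -15/32; -7/16; -3/8; -1/4; 0]  gives -247/512
val_11 [rbbrrrrbrrb]  L=[-1; -1/2; -31/64; -247/512]  R=[-123/256; -61/128; -15/32; -7/16; -3/8; -1/4; 0]  gives -493/1024
val_12 [rbbrrrrbrrbb]  L=[-1; -1/2; -31/64; -247/512; -493/1024]  R=[-123/256; -61/128; -15/32; -7/16; -3/8; -1/4; 0]  gives -985/2048
val_13 [rbbrrrrbrrbbr]  L=[-1; -1/2; -31/64; -247/512; -493/1024]  R=[-985/2048; -123/256; -61/128; -15/32; -7/16; -3/8; -1/4; 0]  gives -1971/4096
val_14 [rbbrrrrbrrbbrr]  L=[-1; -1/2; -31/64; -247/512; -493/1024]  R=[-1971/4096; -985/2048; -123/256; -61/128; -15/32; -7/16; -3/8; -1/4; 0]  gives -3943/8192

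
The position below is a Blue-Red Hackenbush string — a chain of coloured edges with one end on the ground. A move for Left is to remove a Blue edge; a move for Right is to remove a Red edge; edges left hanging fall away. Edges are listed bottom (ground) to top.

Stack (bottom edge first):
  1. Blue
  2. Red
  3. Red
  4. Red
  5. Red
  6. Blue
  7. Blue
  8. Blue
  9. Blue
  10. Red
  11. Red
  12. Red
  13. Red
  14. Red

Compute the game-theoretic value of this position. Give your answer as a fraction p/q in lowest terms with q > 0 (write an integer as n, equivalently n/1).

Prefix values for Blue Red Red Red Red Blue Blue Blue Blue Red Red Red Red Red via {L|R} + simplicity:
1 of 14 · B · max L 0 · min R +∞ => 1
2 of 14 · BR · max L 0 · min R 1 => 1/2
3 of 14 · BRR · max L 0 · min R 1/2 => 1/4
4 of 14 · BRRR · max L 0 · min R 1/4 => 1/8
5 of 14 · BRRRR · max L 0 · min R 1/8 => 1/16
6 of 14 · BRRRRB · max L 1/16 · min R 1/8 => 3/32
7 of 14 · BRRRRBB · max L 3/32 · min R 1/8 => 7/64
8 of 14 · BRRRRBBB · max L 7/64 · min R 1/8 => 15/128
9 of 14 · BRRRRBBBB · max L 15/128 · min R 1/8 => 31/256
10 of 14 · BRRRRBBBBR · max L 15/128 · min R 31/256 => 61/512
11 of 14 · BRRRRBBBBRR · max L 15/128 · min R 61/512 => 121/1024
12 of 14 · BRRRRBBBBRRR · max L 15/128 · min R 121/1024 => 241/2048
13 of 14 · BRRRRBBBBRRRR · max L 15/128 · min R 241/2048 => 481/4096
14 of 14 · BRRRRBBBBRRRRR · max L 15/128 · min R 481/4096 => 961/8192

961/8192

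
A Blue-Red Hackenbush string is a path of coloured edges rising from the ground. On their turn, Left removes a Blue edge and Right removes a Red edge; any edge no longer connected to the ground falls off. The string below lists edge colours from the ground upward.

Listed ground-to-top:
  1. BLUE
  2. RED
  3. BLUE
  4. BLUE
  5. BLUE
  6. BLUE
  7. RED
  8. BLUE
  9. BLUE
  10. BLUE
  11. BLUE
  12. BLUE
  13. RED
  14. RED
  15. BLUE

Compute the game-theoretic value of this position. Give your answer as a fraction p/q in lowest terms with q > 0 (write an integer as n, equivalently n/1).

Prefix values for BLUE RED BLUE BLUE BLUE BLUE RED BLUE BLUE BLUE BLUE BLUE RED RED BLUE via {L|R} + simplicity:
step 1: add BLUE to get B; options L={ 0 } R={ none } = 1
step 2: add RED to get BR; options L={ 0 } R={ 1 } = 1/2
step 3: add BLUE to get BRB; options L={ 0,1/2 } R={ 1 } = 3/4
step 4: add BLUE to get BRBB; options L={ 0,1/2,3/4 } R={ 1 } = 7/8
step 5: add BLUE to get BRBBB; options L={ 0,1/2,3/4,7/8 } R={ 1 } = 15/16
step 6: add BLUE to get BRBBBB; options L={ 0,1/2,3/4,7/8,15/16 } R={ 1 } = 31/32
step 7: add RED to get BRBBBBR; options L={ 0,1/2,3/4,7/8,15/16 } R={ 31/32,1 } = 61/64
step 8: add BLUE to get BRBBBBRB; options L={ 0,1/2,3/4,7/8,15/16,61/64 } R={ 31/32,1 } = 123/128
step 9: add BLUE to get BRBBBBRBB; options L={ 0,1/2,3/4,7/8,15/16,61/64,123/128 } R={ 31/32,1 } = 247/256
step 10: add BLUE to get BRBBBBRBBB; options L={ 0,1/2,3/4,7/8,15/16,61/64,123/128,247/256 } R={ 31/32,1 } = 495/512
step 11: add BLUE to get BRBBBBRBBBB; options L={ 0,1/2,3/4,7/8,15/16,61/64,123/128,247/256,495/512 } R={ 31/32,1 } = 991/1024
step 12: add BLUE to get BRBBBBRBBBBB; options L={ 0,1/2,3/4,7/8,15/16,61/64,123/128,247/256,495/512,991/1024 } R={ 31/32,1 } = 1983/2048
step 13: add RED to get BRBBBBRBBBBBR; options L={ 0,1/2,3/4,7/8,15/16,61/64,123/128,247/256,495/512,991/1024 } R={ 1983/2048,31/32,1 } = 3965/4096
step 14: add RED to get BRBBBBRBBBBBRR; options L={ 0,1/2,3/4,7/8,15/16,61/64,123/128,247/256,495/512,991/1024 } R={ 3965/4096,1983/2048,31/32,1 } = 7929/8192
step 15: add BLUE to get BRBBBBRBBBBBRRB; options L={ 0,1/2,3/4,7/8,15/16,61/64,123/128,247/256,495/512,991/1024,7929/8192 } R={ 3965/4096,1983/2048,31/32,1 } = 15859/16384

15859/16384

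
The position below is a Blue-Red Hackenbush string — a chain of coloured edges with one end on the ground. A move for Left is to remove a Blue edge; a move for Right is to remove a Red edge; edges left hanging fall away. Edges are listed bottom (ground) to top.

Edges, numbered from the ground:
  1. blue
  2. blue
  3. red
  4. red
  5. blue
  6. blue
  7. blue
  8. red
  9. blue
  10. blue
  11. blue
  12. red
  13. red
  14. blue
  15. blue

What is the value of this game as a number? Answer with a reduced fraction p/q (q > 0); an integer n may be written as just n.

Recurse on prefixes of the 15-edge string blue blue red red blue blue blue red blue blue blue red red blue blue:
b: Left { 0 }, Right {  } — simplest 1
bb: Left { 0; 1 }, Right {  } — simplest 2
bbr: Left { 0; 1 }, Right { 2 } — simplest 3/2
bbrr: Left { 0; 1 }, Right { 3/2; 2 } — simplest 5/4
bbrrb: Left { 0; 1; 5/4 }, Right { 3/2; 2 } — simplest 11/8
bbrrbb: Left { 0; 1; 5/4; 11/8 }, Right { 3/2; 2 } — simplest 23/16
bbrrbbb: Left { 0; 1; 5/4; 11/8; 23/16 }, Right { 3/2; 2 } — simplest 47/32
bbrrbbbr: Left { 0; 1; 5/4; 11/8; 23/16 }, Right { 47/32; 3/2; 2 } — simplest 93/64
bbrrbbbrb: Left { 0; 1; 5/4; 11/8; 23/16; 93/64 }, Right { 47/32; 3/2; 2 } — simplest 187/128
bbrrbbbrbb: Left { 0; 1; 5/4; 11/8; 23/16; 93/64; 187/128 }, Right { 47/32; 3/2; 2 } — simplest 375/256
bbrrbbbrbbb: Left { 0; 1; 5/4; 11/8; 23/16; 93/64; 187/128; 375/256 }, Right { 47/32; 3/2; 2 } — simplest 751/512
bbrrbbbrbbbr: Left { 0; 1; 5/4; 11/8; 23/16; 93/64; 187/128; 375/256 }, Right { 751/512; 47/32; 3/2; 2 } — simplest 1501/1024
bbrrbbbrbbbrr: Left { 0; 1; 5/4; 11/8; 23/16; 93/64; 187/128; 375/256 }, Right { 1501/1024; 751/512; 47/32; 3/2; 2 } — simplest 3001/2048
bbrrbbbrbbbrrb: Left { 0; 1; 5/4; 11/8; 23/16; 93/64; 187/128; 375/256; 3001/2048 }, Right { 1501/1024; 751/512; 47/32; 3/2; 2 } — simplest 6003/4096
bbrrbbbrbbbrrbb: Left { 0; 1; 5/4; 11/8; 23/16; 93/64; 187/128; 375/256; 3001/2048; 6003/4096 }, Right { 1501/1024; 751/512; 47/32; 3/2; 2 } — simplest 12007/8192

12007/8192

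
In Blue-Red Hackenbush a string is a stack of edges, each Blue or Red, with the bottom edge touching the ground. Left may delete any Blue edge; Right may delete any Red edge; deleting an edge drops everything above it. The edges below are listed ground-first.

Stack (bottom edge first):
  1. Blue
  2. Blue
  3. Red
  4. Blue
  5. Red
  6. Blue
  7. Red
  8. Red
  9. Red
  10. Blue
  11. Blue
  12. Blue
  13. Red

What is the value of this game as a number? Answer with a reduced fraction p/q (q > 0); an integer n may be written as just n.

edge 1 of 13 (Blue): { 0 | ∅ } = 1
edge 2 of 13 (Blue): { 0; 1 | ∅ } = 2
edge 3 of 13 (Red): { 0; 1 | 2 } = 3/2
edge 4 of 13 (Blue): { 0; 1; 3/2 | 2 } = 7/4
edge 5 of 13 (Red): { 0; 1; 3/2 | 7/4; 2 } = 13/8
edge 6 of 13 (Blue): { 0; 1; 3/2; 13/8 | 7/4; 2 } = 27/16
edge 7 of 13 (Red): { 0; 1; 3/2; 13/8 | 27/16; 7/4; 2 } = 53/32
edge 8 of 13 (Red): { 0; 1; 3/2; 13/8 | 53/32; 27/16; 7/4; 2 } = 105/64
edge 9 of 13 (Red): { 0; 1; 3/2; 13/8 | 105/64; 53/32; 27/16; 7/4; 2 } = 209/128
edge 10 of 13 (Blue): { 0; 1; 3/2; 13/8; 209/128 | 105/64; 53/32; 27/16; 7/4; 2 } = 419/256
edge 11 of 13 (Blue): { 0; 1; 3/2; 13/8; 209/128; 419/256 | 105/64; 53/32; 27/16; 7/4; 2 } = 839/512
edge 12 of 13 (Blue): { 0; 1; 3/2; 13/8; 209/128; 419/256; 839/512 | 105/64; 53/32; 27/16; 7/4; 2 } = 1679/1024
edge 13 of 13 (Red): { 0; 1; 3/2; 13/8; 209/128; 419/256; 839/512 | 1679/1024; 105/64; 53/32; 27/16; 7/4; 2 } = 3357/2048

3357/2048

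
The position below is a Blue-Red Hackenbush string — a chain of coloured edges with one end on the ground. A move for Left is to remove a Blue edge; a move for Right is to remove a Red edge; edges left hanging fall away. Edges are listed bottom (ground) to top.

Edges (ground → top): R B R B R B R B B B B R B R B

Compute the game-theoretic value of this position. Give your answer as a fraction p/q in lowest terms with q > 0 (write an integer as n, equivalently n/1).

Recurse on prefixes of the 15-edge string R B R B R B R B B B B R B R B:
R: Left { (no moves) }, Right { 0 } → simplest -1
RB: Left { -1 }, Right { 0 } → simplest -1/2
RBR: Left { -1 }, Right { -1/2, 0 } → simplest -3/4
RBRB: Left { -1, -3/4 }, Right { -1/2, 0 } → simplest -5/8
RBRBR: Left { -1, -3/4 }, Right { -5/8, -1/2, 0 } → simplest -11/16
RBRBRB: Left { -1, -3/4, -11/16 }, Right { -5/8, -1/2, 0 } → simplest -21/32
RBRBRBR: Left { -1, -3/4, -11/16 }, Right { -21/32, -5/8, -1/2, 0 } → simplest -43/64
RBRBRBRB: Left { -1, -3/4, -11/16, -43/64 }, Right { -21/32, -5/8, -1/2, 0 } → simplest -85/128
RBRBRBRBB: Left { -1, -3/4, -11/16, -43/64, -85/128 }, Right { -21/32, -5/8, -1/2, 0 } → simplest -169/256
RBRBRBRBBB: Left { -1, -3/4, -11/16, -43/64, -85/128, -169/256 }, Right { -21/32, -5/8, -1/2, 0 } → simplest -337/512
RBRBRBRBBBB: Left { -1, -3/4, -11/16, -43/64, -85/128, -169/256, -337/512 }, Right { -21/32, -5/8, -1/2, 0 } → simplest -673/1024
RBRBRBRBBBBR: Left { -1, -3/4, -11/16, -43/64, -85/128, -169/256, -337/512 }, Right { -673/1024, -21/32, -5/8, -1/2, 0 } → simplest -1347/2048
RBRBRBRBBBBRB: Left { -1, -3/4, -11/16, -43/64, -85/128, -169/256, -337/512, -1347/2048 }, Right { -673/1024, -21/32, -5/8, -1/2, 0 } → simplest -2693/4096
RBRBRBRBBBBRBR: Left { -1, -3/4, -11/16, -43/64, -85/128, -169/256, -337/512, -1347/2048 }, Right { -2693/4096, -673/1024, -21/32, -5/8, -1/2, 0 } → simplest -5387/8192
RBRBRBRBBBBRBRB: Left { -1, -3/4, -11/16, -43/64, -85/128, -169/256, -337/512, -1347/2048, -5387/8192 }, Right { -2693/4096, -673/1024, -21/32, -5/8, -1/2, 0 } → simplest -10773/16384

-10773/16384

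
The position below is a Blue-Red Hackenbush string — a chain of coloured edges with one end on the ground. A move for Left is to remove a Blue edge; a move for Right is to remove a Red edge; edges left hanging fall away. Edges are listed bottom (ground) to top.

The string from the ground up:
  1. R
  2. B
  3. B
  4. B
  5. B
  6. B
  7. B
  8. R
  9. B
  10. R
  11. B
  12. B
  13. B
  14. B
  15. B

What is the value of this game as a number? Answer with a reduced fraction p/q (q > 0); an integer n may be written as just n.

-321/16384

edge 1 of 15 (R): { — | 0 } gives -1
edge 2 of 15 (B): { -1 | 0 } gives -1/2
edge 3 of 15 (B): { -1; -1/2 | 0 } gives -1/4
edge 4 of 15 (B): { -1; -1/2; -1/4 | 0 } gives -1/8
edge 5 of 15 (B): { -1; -1/2; -1/4; -1/8 | 0 } gives -1/16
edge 6 of 15 (B): { -1; -1/2; -1/4; -1/8; -1/16 | 0 } gives -1/32
edge 7 of 15 (B): { -1; -1/2; -1/4; -1/8; -1/16; -1/32 | 0 } gives -1/64
edge 8 of 15 (R): { -1; -1/2; -1/4; -1/8; -1/16; -1/32 | -1/64; 0 } gives -3/128
edge 9 of 15 (B): { -1; -1/2; -1/4; -1/8; -1/16; -1/32; -3/128 | -1/64; 0 } gives -5/256
edge 10 of 15 (R): { -1; -1/2; -1/4; -1/8; -1/16; -1/32; -3/128 | -5/256; -1/64; 0 } gives -11/512
edge 11 of 15 (B): { -1; -1/2; -1/4; -1/8; -1/16; -1/32; -3/128; -11/512 | -5/256; -1/64; 0 } gives -21/1024
edge 12 of 15 (B): { -1; -1/2; -1/4; -1/8; -1/16; -1/32; -3/128; -11/512; -21/1024 | -5/256; -1/64; 0 } gives -41/2048
edge 13 of 15 (B): { -1; -1/2; -1/4; -1/8; -1/16; -1/32; -3/128; -11/512; -21/1024; -41/2048 | -5/256; -1/64; 0 } gives -81/4096
edge 14 of 15 (B): { -1; -1/2; -1/4; -1/8; -1/16; -1/32; -3/128; -11/512; -21/1024; -41/2048; -81/4096 | -5/256; -1/64; 0 } gives -161/8192
edge 15 of 15 (B): { -1; -1/2; -1/4; -1/8; -1/16; -1/32; -3/128; -11/512; -21/1024; -41/2048; -81/4096; -161/8192 | -5/256; -1/64; 0 } gives -321/16384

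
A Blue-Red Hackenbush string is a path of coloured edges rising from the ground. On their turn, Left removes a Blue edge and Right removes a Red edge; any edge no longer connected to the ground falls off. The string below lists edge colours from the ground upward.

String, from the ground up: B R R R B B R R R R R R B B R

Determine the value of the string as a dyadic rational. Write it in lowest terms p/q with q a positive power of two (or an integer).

1 of 15 · B · max L 0 · min R +∞ => 1
2 of 15 · BR · max L 0 · min R 1 => 1/2
3 of 15 · BRR · max L 0 · min R 1/2 => 1/4
4 of 15 · BRRR · max L 0 · min R 1/4 => 1/8
5 of 15 · BRRRB · max L 1/8 · min R 1/4 => 3/16
6 of 15 · BRRRBB · max L 3/16 · min R 1/4 => 7/32
7 of 15 · BRRRBBR · max L 3/16 · min R 7/32 => 13/64
8 of 15 · BRRRBBRR · max L 3/16 · min R 13/64 => 25/128
9 of 15 · BRRRBBRRR · max L 3/16 · min R 25/128 => 49/256
10 of 15 · BRRRBBRRRR · max L 3/16 · min R 49/256 => 97/512
11 of 15 · BRRRBBRRRRR · max L 3/16 · min R 97/512 => 193/1024
12 of 15 · BRRRBBRRRRRR · max L 3/16 · min R 193/1024 => 385/2048
13 of 15 · BRRRBBRRRRRRB · max L 385/2048 · min R 193/1024 => 771/4096
14 of 15 · BRRRBBRRRRRRBB · max L 771/4096 · min R 193/1024 => 1543/8192
15 of 15 · BRRRBBRRRRRRBBR · max L 771/4096 · min R 1543/8192 => 3085/16384

3085/16384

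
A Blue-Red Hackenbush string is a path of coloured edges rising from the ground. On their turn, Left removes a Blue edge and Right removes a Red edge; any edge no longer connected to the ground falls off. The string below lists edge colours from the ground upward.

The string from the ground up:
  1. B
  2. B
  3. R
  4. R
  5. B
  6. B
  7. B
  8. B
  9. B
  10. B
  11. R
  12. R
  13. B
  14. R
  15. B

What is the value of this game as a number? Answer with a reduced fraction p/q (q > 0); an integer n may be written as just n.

edge 1 of 15 (B): { 0 | — } => 1
edge 2 of 15 (B): { 0, 1 | — } => 2
edge 3 of 15 (R): { 0, 1 | 2 } => 3/2
edge 4 of 15 (R): { 0, 1 | 3/2, 2 } => 5/4
edge 5 of 15 (B): { 0, 1, 5/4 | 3/2, 2 } => 11/8
edge 6 of 15 (B): { 0, 1, 5/4, 11/8 | 3/2, 2 } => 23/16
edge 7 of 15 (B): { 0, 1, 5/4, 11/8, 23/16 | 3/2, 2 } => 47/32
edge 8 of 15 (B): { 0, 1, 5/4, 11/8, 23/16, 47/32 | 3/2, 2 } => 95/64
edge 9 of 15 (B): { 0, 1, 5/4, 11/8, 23/16, 47/32, 95/64 | 3/2, 2 } => 191/128
edge 10 of 15 (B): { 0, 1, 5/4, 11/8, 23/16, 47/32, 95/64, 191/128 | 3/2, 2 } => 383/256
edge 11 of 15 (R): { 0, 1, 5/4, 11/8, 23/16, 47/32, 95/64, 191/128 | 383/256, 3/2, 2 } => 765/512
edge 12 of 15 (R): { 0, 1, 5/4, 11/8, 23/16, 47/32, 95/64, 191/128 | 765/512, 383/256, 3/2, 2 } => 1529/1024
edge 13 of 15 (B): { 0, 1, 5/4, 11/8, 23/16, 47/32, 95/64, 191/128, 1529/1024 | 765/512, 383/256, 3/2, 2 } => 3059/2048
edge 14 of 15 (R): { 0, 1, 5/4, 11/8, 23/16, 47/32, 95/64, 191/128, 1529/1024 | 3059/2048, 765/512, 383/256, 3/2, 2 } => 6117/4096
edge 15 of 15 (B): { 0, 1, 5/4, 11/8, 23/16, 47/32, 95/64, 191/128, 1529/1024, 6117/4096 | 3059/2048, 765/512, 383/256, 3/2, 2 } => 12235/8192

12235/8192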